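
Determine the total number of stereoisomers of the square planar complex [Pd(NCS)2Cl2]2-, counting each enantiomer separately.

A square has two trans pairs of vertices; adjacent vertices are cis.
There are 2 geometric isomers: NCS cis; NCS trans.
Each arrangement has an internal mirror plane or centre of symmetry, so none is chiral.

2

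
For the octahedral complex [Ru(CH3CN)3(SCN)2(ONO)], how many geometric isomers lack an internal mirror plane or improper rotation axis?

0

An octahedron has six vertices in three trans pairs; every non-trans pair is cis.
There are 3 geometric isomers: CH3CN mer, SCN trans; CH3CN mer, SCN cis; CH3CN fac, SCN cis.
Each arrangement has an internal mirror plane or centre of symmetry, so none is chiral.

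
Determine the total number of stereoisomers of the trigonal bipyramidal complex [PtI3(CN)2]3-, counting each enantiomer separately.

In a trigonal bipyramid the two axial positions differ from the three equatorial ones.
Working through the distinct placements yields 3 geometric isomers: CN both axial; CN one axial, one equatorial; CN both equatorial.
Each arrangement has an internal mirror plane or centre of symmetry, so none is chiral.

3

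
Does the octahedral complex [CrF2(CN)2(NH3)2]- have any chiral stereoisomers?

yes

In an octahedral complex each vertex has one trans partner and four cis neighbours.
Systematic placement gives 5 geometric isomers: F trans, CN trans, NH3 trans; F cis, CN trans, NH3 cis; F cis, CN cis, NH3 trans; F cis, CN cis, NH3 cis (chiral); F trans, CN cis, NH3 cis.
One of these lacks any improper symmetry element and so occurs as an enantiomeric pair, giving 5 + 1 = 6 stereoisomers in total.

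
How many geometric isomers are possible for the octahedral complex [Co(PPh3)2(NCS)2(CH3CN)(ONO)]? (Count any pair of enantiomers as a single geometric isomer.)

6

In an octahedral complex each vertex has one trans partner and four cis neighbours.
The distinct arrangements are (6 in all): PPh3 trans, NCS cis; PPh3 cis, NCS cis (3 arrangements, 2 chiral); PPh3 trans, NCS trans; PPh3 cis, NCS trans.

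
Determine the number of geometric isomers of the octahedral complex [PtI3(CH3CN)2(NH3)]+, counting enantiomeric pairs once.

In an octahedral complex each vertex has one trans partner and four cis neighbours.
Working through the distinct placements yields 3 geometric isomers: I mer, CH3CN trans; I fac, CH3CN cis; I mer, CH3CN cis.

3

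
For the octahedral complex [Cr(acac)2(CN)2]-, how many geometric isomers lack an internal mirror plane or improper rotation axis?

1

An octahedron has six vertices in three trans pairs; every non-trans pair is cis.
Each acac is bidentate and must span two cis positions.
The distinct arrangements are (2 in all): CN trans; CN cis (chiral).
One of these lacks any improper symmetry element and so occurs as an enantiomeric pair, giving 2 + 1 = 3 stereoisomers in total.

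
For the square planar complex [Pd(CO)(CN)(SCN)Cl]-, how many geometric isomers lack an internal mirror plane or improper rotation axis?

Working through the distinct placements yields 3 geometric isomers: (CN/Cl trans, CO/SCN trans); (CN/SCN trans, CO/Cl trans); (CN/CO trans, Cl/SCN trans).
Each arrangement has an internal mirror plane or centre of symmetry, so none is chiral.

0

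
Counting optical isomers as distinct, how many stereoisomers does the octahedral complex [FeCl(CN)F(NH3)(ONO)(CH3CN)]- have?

30

An octahedron has six vertices in three trans pairs; every non-trans pair is cis.
Placing the ligands in turn and identifying arrangements related by rotation or reflection leaves 15 distinct geometric isomers.
Of these, 15 lack any improper symmetry element and so occur as enantiomeric pairs, giving 15 + 15 = 30 stereoisomers in total.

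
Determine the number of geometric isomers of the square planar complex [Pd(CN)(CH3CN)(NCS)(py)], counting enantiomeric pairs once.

3

The distinct arrangements are (3 in all): (CH3CN/NCS trans, CN/py trans); (CH3CN/py trans, CN/NCS trans); (CH3CN/CN trans, NCS/py trans).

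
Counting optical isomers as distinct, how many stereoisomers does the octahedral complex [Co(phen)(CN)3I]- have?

In an octahedral complex each vertex has one trans partner and four cis neighbours.
Each phen is bidentate and must span two cis positions.
Working through the distinct placements yields 2 geometric isomers: CN mer; CN fac.
Each arrangement has an internal mirror plane or centre of symmetry, so none is chiral.

2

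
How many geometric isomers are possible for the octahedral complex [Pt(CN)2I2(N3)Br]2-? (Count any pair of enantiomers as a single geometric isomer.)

6

Working through the distinct placements yields 6 geometric isomers: CN cis, I cis (3 arrangements, 2 chiral); CN cis, I trans; CN trans, I cis; CN trans, I trans.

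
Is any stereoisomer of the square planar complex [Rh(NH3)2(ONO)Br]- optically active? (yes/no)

A square has two trans pairs of vertices; adjacent vertices are cis.
There are 2 geometric isomers: NH3 cis; NH3 trans.
Each arrangement has an internal mirror plane or centre of symmetry, so none is chiral.

no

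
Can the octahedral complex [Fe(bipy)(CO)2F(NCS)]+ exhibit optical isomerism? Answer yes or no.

The six octahedral sites form three mutually perpendicular trans pairs.
Each bipy is bidentate and must span two cis positions.
There are 4 geometric isomers: CO trans; CO cis (3 arrangements, 2 chiral).
Of these, 2 lack any improper symmetry element and so occur as enantiomeric pairs, giving 4 + 2 = 6 stereoisomers in total.

yes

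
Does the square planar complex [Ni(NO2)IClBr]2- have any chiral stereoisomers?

In a square planar complex each vertex has one trans partner and two cis neighbours.
Working through the distinct placements yields 3 geometric isomers: (Br/I trans, Cl/NO2 trans); (Br/NO2 trans, Cl/I trans); (Br/Cl trans, I/NO2 trans).
Each arrangement has an internal mirror plane or centre of symmetry, so none is chiral.

no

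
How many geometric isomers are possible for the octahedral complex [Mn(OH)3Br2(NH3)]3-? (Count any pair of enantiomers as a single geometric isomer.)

3

Working through the distinct placements yields 3 geometric isomers: OH mer, Br trans; OH mer, Br cis; OH fac, Br cis.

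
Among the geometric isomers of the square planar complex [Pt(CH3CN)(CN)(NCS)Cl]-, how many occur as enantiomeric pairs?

0

Systematic placement gives 3 geometric isomers: (CH3CN/Cl trans, CN/NCS trans); (CH3CN/NCS trans, CN/Cl trans); (CH3CN/CN trans, Cl/NCS trans).
Each arrangement has an internal mirror plane or centre of symmetry, so none is chiral.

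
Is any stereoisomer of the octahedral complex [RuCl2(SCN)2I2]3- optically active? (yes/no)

There are 5 geometric isomers: Cl trans, SCN trans, I trans; Cl trans, SCN cis, I cis; Cl cis, SCN trans, I cis; Cl cis, SCN cis, I cis (chiral); Cl cis, SCN cis, I trans.
One of these lacks any improper symmetry element and so occurs as an enantiomeric pair, giving 5 + 1 = 6 stereoisomers in total.

yes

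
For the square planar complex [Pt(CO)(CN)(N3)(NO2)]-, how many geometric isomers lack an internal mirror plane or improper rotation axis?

The distinct arrangements are (3 in all): (CN/N3 trans, CO/NO2 trans); (CN/NO2 trans, CO/N3 trans); (CN/CO trans, N3/NO2 trans).
Each arrangement has an internal mirror plane or centre of symmetry, so none is chiral.

0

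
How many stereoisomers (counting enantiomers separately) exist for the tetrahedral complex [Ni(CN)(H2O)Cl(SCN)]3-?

2

Only one geometric arrangement is possible; it has no improper symmetry element, so it exists as a pair of enantiomers (2 stereoisomers).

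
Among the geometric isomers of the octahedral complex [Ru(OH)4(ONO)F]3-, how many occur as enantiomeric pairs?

0

The six octahedral sites form three mutually perpendicular trans pairs.
The distinct arrangements are (2 in all): ONO and F mutually cis; ONO and F mutually trans.
Each arrangement has an internal mirror plane or centre of symmetry, so none is chiral.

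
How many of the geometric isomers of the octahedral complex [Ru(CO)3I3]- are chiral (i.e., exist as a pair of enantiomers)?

0

The six octahedral sites form three mutually perpendicular trans pairs.
Working through the distinct placements yields 2 geometric isomers: CO mer; CO fac.
Each arrangement has an internal mirror plane or centre of symmetry, so none is chiral.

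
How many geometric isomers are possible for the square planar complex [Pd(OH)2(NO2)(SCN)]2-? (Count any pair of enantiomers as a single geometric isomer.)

2

A square has two trans pairs of vertices; adjacent vertices are cis.
There are 2 geometric isomers: OH cis; OH trans.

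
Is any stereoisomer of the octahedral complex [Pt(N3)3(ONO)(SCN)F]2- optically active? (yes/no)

yes

Systematic placement gives 4 geometric isomers: N3 mer (3 arrangements); N3 fac (chiral).
One of these lacks any improper symmetry element and so occurs as an enantiomeric pair, giving 4 + 1 = 5 stereoisomers in total.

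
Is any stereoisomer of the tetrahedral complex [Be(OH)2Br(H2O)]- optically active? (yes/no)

All four vertices of a tetrahedron are equivalent and mutually adjacent, so cis/trans isomerism cannot arise.
Only one geometric arrangement is possible.

no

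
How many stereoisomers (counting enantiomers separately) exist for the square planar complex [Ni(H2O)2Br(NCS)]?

A square has two trans pairs of vertices; adjacent vertices are cis.
The distinct arrangements are (2 in all): H2O cis; H2O trans.
Each arrangement has an internal mirror plane or centre of symmetry, so none is chiral.

2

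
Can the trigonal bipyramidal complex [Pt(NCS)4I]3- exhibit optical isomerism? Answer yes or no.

no

A trigonal bipyramid has two axial and three equatorial sites, which are chemically inequivalent.
Working through the distinct placements yields 2 geometric isomers: I axial; I equatorial.
Each arrangement has an internal mirror plane or centre of symmetry, so none is chiral.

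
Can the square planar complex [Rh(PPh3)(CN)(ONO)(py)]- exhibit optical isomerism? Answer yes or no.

A square has two trans pairs of vertices; adjacent vertices are cis.
There are 3 geometric isomers: (CN/PPh3 trans, ONO/py trans); (CN/py trans, ONO/PPh3 trans); (CN/ONO trans, PPh3/py trans).
Each arrangement has an internal mirror plane or centre of symmetry, so none is chiral.

no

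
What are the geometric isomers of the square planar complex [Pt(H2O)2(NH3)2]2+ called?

cis and trans

A square has two trans pairs of vertices; adjacent vertices are cis.
Working through the distinct placements yields 2 geometric isomers: H2O cis; H2O trans.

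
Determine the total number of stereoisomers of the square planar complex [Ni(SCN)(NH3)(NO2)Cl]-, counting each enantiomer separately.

3

A square has two trans pairs of vertices; adjacent vertices are cis.
The distinct arrangements are (3 in all): (Cl/NO2 trans, NH3/SCN trans); (Cl/SCN trans, NH3/NO2 trans); (Cl/NH3 trans, NO2/SCN trans).
Each arrangement has an internal mirror plane or centre of symmetry, so none is chiral.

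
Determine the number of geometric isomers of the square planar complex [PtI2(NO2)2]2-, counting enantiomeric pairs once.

2

The distinct arrangements are (2 in all): I cis; I trans.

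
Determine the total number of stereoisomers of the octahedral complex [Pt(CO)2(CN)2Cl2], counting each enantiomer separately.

In an octahedral complex each vertex has one trans partner and four cis neighbours.
There are 5 geometric isomers: CO trans, CN trans, Cl trans; CO cis, CN trans, Cl cis; CO cis, CN cis, Cl trans; CO cis, CN cis, Cl cis (chiral); CO trans, CN cis, Cl cis.
One of these lacks any improper symmetry element and so occurs as an enantiomeric pair, giving 5 + 1 = 6 stereoisomers in total.

6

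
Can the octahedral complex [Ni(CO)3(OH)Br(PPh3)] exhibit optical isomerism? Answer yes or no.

The six octahedral sites form three mutually perpendicular trans pairs.
Working through the distinct placements yields 4 geometric isomers: CO mer (3 arrangements); CO fac (chiral).
One of these lacks any improper symmetry element and so occurs as an enantiomeric pair, giving 4 + 1 = 5 stereoisomers in total.

yes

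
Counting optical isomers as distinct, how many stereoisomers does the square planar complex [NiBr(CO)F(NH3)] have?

In a square planar complex each vertex has one trans partner and two cis neighbours.
There are 3 geometric isomers: (Br/F trans, CO/NH3 trans); (Br/NH3 trans, CO/F trans); (Br/CO trans, F/NH3 trans).
Each arrangement has an internal mirror plane or centre of symmetry, so none is chiral.

3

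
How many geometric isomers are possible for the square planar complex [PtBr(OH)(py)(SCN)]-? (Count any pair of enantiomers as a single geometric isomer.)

In a square planar complex each vertex has one trans partner and two cis neighbours.
Systematic placement gives 3 geometric isomers: (Br/SCN trans, OH/py trans); (Br/py trans, OH/SCN trans); (Br/OH trans, SCN/py trans).

3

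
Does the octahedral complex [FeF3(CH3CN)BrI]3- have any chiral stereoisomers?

The six octahedral sites form three mutually perpendicular trans pairs.
Working through the distinct placements yields 4 geometric isomers: F mer (3 arrangements); F fac (chiral).
One of these lacks any improper symmetry element and so occurs as an enantiomeric pair, giving 4 + 1 = 5 stereoisomers in total.

yes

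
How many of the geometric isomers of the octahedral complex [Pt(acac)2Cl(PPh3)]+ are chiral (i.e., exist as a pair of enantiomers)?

1

In an octahedral complex each vertex has one trans partner and four cis neighbours.
Each acac is bidentate and must span two cis positions.
There are 2 geometric isomers: Cl and PPh3 mutually trans; Cl and PPh3 mutually cis (chiral).
One of these lacks any improper symmetry element and so occurs as an enantiomeric pair, giving 2 + 1 = 3 stereoisomers in total.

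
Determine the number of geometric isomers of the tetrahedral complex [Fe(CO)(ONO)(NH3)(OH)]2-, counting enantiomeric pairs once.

1

In a tetrahedral complex all four positions are equivalent and every pair of ligands is adjacent — there is no cis/trans distinction.
Only one geometric arrangement is possible; it has no improper symmetry element, so it exists as a pair of enantiomers (2 stereoisomers).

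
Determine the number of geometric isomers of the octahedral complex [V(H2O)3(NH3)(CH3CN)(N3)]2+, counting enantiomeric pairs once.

In an octahedral complex each vertex has one trans partner and four cis neighbours.
Working through the distinct placements yields 4 geometric isomers: H2O mer (3 arrangements); H2O fac (chiral).

4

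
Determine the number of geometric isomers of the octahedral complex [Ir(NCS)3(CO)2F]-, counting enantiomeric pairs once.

Working through the distinct placements yields 3 geometric isomers: NCS mer, CO trans; NCS mer, CO cis; NCS fac, CO cis.

3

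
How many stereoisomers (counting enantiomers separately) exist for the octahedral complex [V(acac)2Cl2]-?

3

In an octahedral complex each vertex has one trans partner and four cis neighbours.
Each acac is bidentate and must span two cis positions.
The distinct arrangements are (2 in all): Cl trans; Cl cis (chiral).
One of these lacks any improper symmetry element and so occurs as an enantiomeric pair, giving 2 + 1 = 3 stereoisomers in total.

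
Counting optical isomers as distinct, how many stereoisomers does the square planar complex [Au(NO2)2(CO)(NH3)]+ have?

2

A square has two trans pairs of vertices; adjacent vertices are cis.
Systematic placement gives 2 geometric isomers: NO2 cis; NO2 trans.
Each arrangement has an internal mirror plane or centre of symmetry, so none is chiral.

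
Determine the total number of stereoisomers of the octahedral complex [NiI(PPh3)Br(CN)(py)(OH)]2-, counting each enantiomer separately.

30

In an octahedral complex each vertex has one trans partner and four cis neighbours.
Exhaustive case analysis gives 15 geometric isomers.
Of these, 15 lack any improper symmetry element and so occur as enantiomeric pairs, giving 15 + 15 = 30 stereoisomers in total.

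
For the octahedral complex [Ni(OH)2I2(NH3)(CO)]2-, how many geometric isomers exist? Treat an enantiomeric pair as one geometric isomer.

There are 6 geometric isomers: OH trans, I cis; OH cis, I cis (3 arrangements, 2 chiral); OH trans, I trans; OH cis, I trans.

6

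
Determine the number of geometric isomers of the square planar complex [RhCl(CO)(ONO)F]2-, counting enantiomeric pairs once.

Working through the distinct placements yields 3 geometric isomers: (CO/F trans, Cl/ONO trans); (CO/ONO trans, Cl/F trans); (CO/Cl trans, F/ONO trans).

3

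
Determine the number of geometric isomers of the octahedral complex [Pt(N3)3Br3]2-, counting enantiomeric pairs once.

2

An octahedron has six vertices in three trans pairs; every non-trans pair is cis.
There are 2 geometric isomers: N3 mer; N3 fac.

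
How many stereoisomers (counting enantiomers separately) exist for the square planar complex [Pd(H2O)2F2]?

The distinct arrangements are (2 in all): H2O cis; H2O trans.
Each arrangement has an internal mirror plane or centre of symmetry, so none is chiral.

2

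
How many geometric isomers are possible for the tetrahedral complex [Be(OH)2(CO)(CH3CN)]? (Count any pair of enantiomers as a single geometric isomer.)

Only one geometric arrangement is possible.

1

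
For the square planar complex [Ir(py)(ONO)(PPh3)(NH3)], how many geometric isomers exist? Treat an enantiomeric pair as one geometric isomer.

3

The distinct arrangements are (3 in all): (NH3/PPh3 trans, ONO/py trans); (NH3/py trans, ONO/PPh3 trans); (NH3/ONO trans, PPh3/py trans).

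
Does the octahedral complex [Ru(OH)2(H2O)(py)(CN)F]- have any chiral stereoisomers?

yes

Systematic enumeration (placing each ligand type in turn and discarding arrangements equivalent by rotation or reflection) gives 9 geometric isomers.
Of these, 6 lack any improper symmetry element and so occur as enantiomeric pairs, giving 9 + 6 = 15 stereoisomers in total.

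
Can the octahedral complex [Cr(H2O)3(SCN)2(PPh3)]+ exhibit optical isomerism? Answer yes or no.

no

An octahedron has six vertices in three trans pairs; every non-trans pair is cis.
Systematic placement gives 3 geometric isomers: H2O mer, SCN trans; H2O mer, SCN cis; H2O fac, SCN cis.
Each arrangement has an internal mirror plane or centre of symmetry, so none is chiral.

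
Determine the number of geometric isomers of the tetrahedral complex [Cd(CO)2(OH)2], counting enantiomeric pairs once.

All four vertices of a tetrahedron are equivalent and mutually adjacent, so cis/trans isomerism cannot arise.
Only one geometric arrangement is possible.

1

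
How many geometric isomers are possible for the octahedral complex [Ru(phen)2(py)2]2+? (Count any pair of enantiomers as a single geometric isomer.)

2

The six octahedral sites form three mutually perpendicular trans pairs.
Each phen is bidentate and must span two cis positions.
Working through the distinct placements yields 2 geometric isomers: py trans; py cis (chiral).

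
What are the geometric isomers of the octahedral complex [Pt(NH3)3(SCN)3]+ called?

fac and mer

In an octahedral complex each vertex has one trans partner and four cis neighbours.
Systematic placement gives 2 geometric isomers: NH3 mer; NH3 fac.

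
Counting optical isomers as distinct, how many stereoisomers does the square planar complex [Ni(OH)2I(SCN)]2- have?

2

A square has two trans pairs of vertices; adjacent vertices are cis.
Working through the distinct placements yields 2 geometric isomers: OH cis; OH trans.
Each arrangement has an internal mirror plane or centre of symmetry, so none is chiral.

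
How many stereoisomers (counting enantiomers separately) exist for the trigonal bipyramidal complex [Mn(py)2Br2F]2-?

Exhaustive case analysis gives 5 geometric isomers.
One of these lacks any improper symmetry element and so occurs as an enantiomeric pair, giving 5 + 1 = 6 stereoisomers in total.

6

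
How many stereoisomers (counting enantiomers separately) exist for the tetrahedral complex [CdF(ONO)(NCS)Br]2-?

2

In a tetrahedral complex all four positions are equivalent and every pair of ligands is adjacent — there is no cis/trans distinction.
Only one geometric arrangement is possible; it has no improper symmetry element, so it exists as a pair of enantiomers (2 stereoisomers).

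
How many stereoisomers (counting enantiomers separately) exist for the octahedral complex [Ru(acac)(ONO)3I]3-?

2

The six octahedral sites form three mutually perpendicular trans pairs.
Each acac is bidentate and must span two cis positions.
The distinct arrangements are (2 in all): ONO fac; ONO mer.
Each arrangement has an internal mirror plane or centre of symmetry, so none is chiral.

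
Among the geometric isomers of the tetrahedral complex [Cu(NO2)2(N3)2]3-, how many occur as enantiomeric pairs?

0

In a tetrahedral complex all four positions are equivalent and every pair of ligands is adjacent — there is no cis/trans distinction.
Only one geometric arrangement is possible.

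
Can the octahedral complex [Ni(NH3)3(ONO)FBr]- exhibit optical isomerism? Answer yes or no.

yes

In an octahedral complex each vertex has one trans partner and four cis neighbours.
There are 4 geometric isomers: NH3 mer (3 arrangements); NH3 fac (chiral).
One of these lacks any improper symmetry element and so occurs as an enantiomeric pair, giving 4 + 1 = 5 stereoisomers in total.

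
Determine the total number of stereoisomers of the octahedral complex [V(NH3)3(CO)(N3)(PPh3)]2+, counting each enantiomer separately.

5

The six octahedral sites form three mutually perpendicular trans pairs.
Working through the distinct placements yields 4 geometric isomers: NH3 mer (3 arrangements); NH3 fac (chiral).
One of these lacks any improper symmetry element and so occurs as an enantiomeric pair, giving 4 + 1 = 5 stereoisomers in total.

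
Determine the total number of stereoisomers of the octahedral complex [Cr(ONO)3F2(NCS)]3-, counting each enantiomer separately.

3

In an octahedral complex each vertex has one trans partner and four cis neighbours.
Working through the distinct placements yields 3 geometric isomers: ONO mer, F trans; ONO mer, F cis; ONO fac, F cis.
Each arrangement has an internal mirror plane or centre of symmetry, so none is chiral.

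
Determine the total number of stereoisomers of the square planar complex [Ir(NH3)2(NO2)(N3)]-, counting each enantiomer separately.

2

In a square planar complex each vertex has one trans partner and two cis neighbours.
Working through the distinct placements yields 2 geometric isomers: NH3 cis; NH3 trans.
Each arrangement has an internal mirror plane or centre of symmetry, so none is chiral.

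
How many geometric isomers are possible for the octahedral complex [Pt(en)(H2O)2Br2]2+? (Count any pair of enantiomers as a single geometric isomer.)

3

The six octahedral sites form three mutually perpendicular trans pairs.
Each en is bidentate and must span two cis positions.
The distinct arrangements are (3 in all): H2O cis, Br trans; H2O cis, Br cis (chiral); H2O trans, Br cis.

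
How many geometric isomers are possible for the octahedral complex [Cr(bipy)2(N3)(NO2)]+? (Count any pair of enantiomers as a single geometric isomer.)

2

The six octahedral sites form three mutually perpendicular trans pairs.
Each bipy is bidentate and must span two cis positions.
The distinct arrangements are (2 in all): N3 and NO2 mutually trans; N3 and NO2 mutually cis (chiral).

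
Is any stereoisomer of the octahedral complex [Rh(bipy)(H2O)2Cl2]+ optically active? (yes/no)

yes

An octahedron has six vertices in three trans pairs; every non-trans pair is cis.
Each bipy is bidentate and must span two cis positions.
Working through the distinct placements yields 3 geometric isomers: H2O cis, Cl trans; H2O cis, Cl cis (chiral); H2O trans, Cl cis.
One of these lacks any improper symmetry element and so occurs as an enantiomeric pair, giving 3 + 1 = 4 stereoisomers in total.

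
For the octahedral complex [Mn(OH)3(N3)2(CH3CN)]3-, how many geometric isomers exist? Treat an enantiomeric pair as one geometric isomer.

3

Working through the distinct placements yields 3 geometric isomers: OH mer, N3 cis; OH mer, N3 trans; OH fac, N3 cis.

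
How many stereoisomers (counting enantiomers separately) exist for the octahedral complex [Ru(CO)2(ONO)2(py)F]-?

The six octahedral sites form three mutually perpendicular trans pairs.
There are 6 geometric isomers: CO trans, ONO cis; CO trans, ONO trans; CO cis, ONO cis (3 arrangements, 2 chiral); CO cis, ONO trans.
Of these, 2 lack any improper symmetry element and so occur as enantiomeric pairs, giving 6 + 2 = 8 stereoisomers in total.

8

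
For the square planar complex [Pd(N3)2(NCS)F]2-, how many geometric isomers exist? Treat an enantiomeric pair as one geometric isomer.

2

Systematic placement gives 2 geometric isomers: N3 cis; N3 trans.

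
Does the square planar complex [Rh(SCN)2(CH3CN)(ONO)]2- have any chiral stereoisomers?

There are 2 geometric isomers: SCN cis; SCN trans.
Each arrangement has an internal mirror plane or centre of symmetry, so none is chiral.

no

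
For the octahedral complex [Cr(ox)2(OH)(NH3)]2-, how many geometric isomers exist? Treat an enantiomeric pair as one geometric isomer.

2

Each ox is bidentate and must span two cis positions.
The distinct arrangements are (2 in all): OH and NH3 mutually trans; OH and NH3 mutually cis (chiral).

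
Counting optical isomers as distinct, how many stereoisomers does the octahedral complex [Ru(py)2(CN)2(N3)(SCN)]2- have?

An octahedron has six vertices in three trans pairs; every non-trans pair is cis.
Systematic placement gives 6 geometric isomers: py trans, CN trans; py cis, CN trans; py trans, CN cis; py cis, CN cis (3 arrangements, 2 chiral).
Of these, 2 lack any improper symmetry element and so occur as enantiomeric pairs, giving 6 + 2 = 8 stereoisomers in total.

8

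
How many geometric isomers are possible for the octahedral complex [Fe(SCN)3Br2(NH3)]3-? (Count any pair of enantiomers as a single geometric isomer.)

3

An octahedron has six vertices in three trans pairs; every non-trans pair is cis.
The distinct arrangements are (3 in all): SCN mer, Br trans; SCN mer, Br cis; SCN fac, Br cis.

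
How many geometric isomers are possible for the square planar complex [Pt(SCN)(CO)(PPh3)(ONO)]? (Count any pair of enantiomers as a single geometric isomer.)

Systematic placement gives 3 geometric isomers: (CO/PPh3 trans, ONO/SCN trans); (CO/SCN trans, ONO/PPh3 trans); (CO/ONO trans, PPh3/SCN trans).

3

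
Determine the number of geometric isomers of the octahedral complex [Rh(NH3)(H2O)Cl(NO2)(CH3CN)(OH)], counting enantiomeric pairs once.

Placing the ligands in turn and identifying arrangements related by rotation or reflection leaves 15 distinct geometric isomers.

15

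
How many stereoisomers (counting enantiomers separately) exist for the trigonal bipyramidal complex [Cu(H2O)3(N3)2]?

A trigonal bipyramid has two axial and three equatorial sites, which are chemically inequivalent.
Systematic placement gives 3 geometric isomers: N3 both equatorial; N3 one axial, one equatorial; N3 both axial.
Each arrangement has an internal mirror plane or centre of symmetry, so none is chiral.

3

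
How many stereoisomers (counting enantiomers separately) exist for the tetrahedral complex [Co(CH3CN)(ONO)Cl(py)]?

In a tetrahedral complex all four positions are equivalent and every pair of ligands is adjacent — there is no cis/trans distinction.
Only one geometric arrangement is possible; it has no improper symmetry element, so it exists as a pair of enantiomers (2 stereoisomers).

2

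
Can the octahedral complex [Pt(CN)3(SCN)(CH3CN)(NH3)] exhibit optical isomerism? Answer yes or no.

yes

The six octahedral sites form three mutually perpendicular trans pairs.
Working through the distinct placements yields 4 geometric isomers: CN mer (3 arrangements); CN fac (chiral).
One of these lacks any improper symmetry element and so occurs as an enantiomeric pair, giving 4 + 1 = 5 stereoisomers in total.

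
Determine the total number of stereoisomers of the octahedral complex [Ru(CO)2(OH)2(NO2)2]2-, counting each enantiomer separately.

In an octahedral complex each vertex has one trans partner and four cis neighbours.
Systematic placement gives 5 geometric isomers: CO trans, OH trans, NO2 trans; CO trans, OH cis, NO2 cis; CO cis, OH trans, NO2 cis; CO cis, OH cis, NO2 cis (chiral); CO cis, OH cis, NO2 trans.
One of these lacks any improper symmetry element and so occurs as an enantiomeric pair, giving 5 + 1 = 6 stereoisomers in total.

6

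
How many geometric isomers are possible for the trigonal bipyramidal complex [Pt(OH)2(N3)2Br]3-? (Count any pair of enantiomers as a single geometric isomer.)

A trigonal bipyramid has two axial and three equatorial sites, which are chemically inequivalent.
Placing the ligands in turn and identifying arrangements related by rotation or reflection leaves 5 distinct geometric isomers.

5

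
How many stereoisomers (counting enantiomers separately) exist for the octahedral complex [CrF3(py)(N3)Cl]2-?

Working through the distinct placements yields 4 geometric isomers: F mer (3 arrangements); F fac (chiral).
One of these lacks any improper symmetry element and so occurs as an enantiomeric pair, giving 4 + 1 = 5 stereoisomers in total.

5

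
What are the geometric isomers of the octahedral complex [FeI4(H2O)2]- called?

cis and trans

An octahedron has six vertices in three trans pairs; every non-trans pair is cis.
The distinct arrangements are (2 in all): H2O trans; H2O cis.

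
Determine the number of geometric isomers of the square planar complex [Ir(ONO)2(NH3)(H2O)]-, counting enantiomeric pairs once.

2

A square has two trans pairs of vertices; adjacent vertices are cis.
Systematic placement gives 2 geometric isomers: ONO cis; ONO trans.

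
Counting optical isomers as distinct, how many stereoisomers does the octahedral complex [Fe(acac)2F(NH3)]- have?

In an octahedral complex each vertex has one trans partner and four cis neighbours.
Each acac is bidentate and must span two cis positions.
Working through the distinct placements yields 2 geometric isomers: F and NH3 mutually trans; F and NH3 mutually cis (chiral).
One of these lacks any improper symmetry element and so occurs as an enantiomeric pair, giving 2 + 1 = 3 stereoisomers in total.

3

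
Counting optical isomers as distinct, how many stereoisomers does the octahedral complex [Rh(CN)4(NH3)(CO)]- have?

The six octahedral sites form three mutually perpendicular trans pairs.
The distinct arrangements are (2 in all): NH3 and CO mutually trans; NH3 and CO mutually cis.
Each arrangement has an internal mirror plane or centre of symmetry, so none is chiral.

2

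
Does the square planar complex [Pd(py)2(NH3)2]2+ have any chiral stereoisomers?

In a square planar complex each vertex has one trans partner and two cis neighbours.
The distinct arrangements are (2 in all): py cis; py trans.
Each arrangement has an internal mirror plane or centre of symmetry, so none is chiral.

no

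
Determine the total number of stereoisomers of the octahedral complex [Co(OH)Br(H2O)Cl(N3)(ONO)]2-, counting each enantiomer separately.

30

Exhaustive case analysis gives 15 geometric isomers.
Of these, 15 lack any improper symmetry element and so occur as enantiomeric pairs, giving 15 + 15 = 30 stereoisomers in total.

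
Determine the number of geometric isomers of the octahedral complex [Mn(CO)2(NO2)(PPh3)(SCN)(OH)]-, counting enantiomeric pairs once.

The six octahedral sites form three mutually perpendicular trans pairs.
Exhaustive case analysis gives 9 geometric isomers.

9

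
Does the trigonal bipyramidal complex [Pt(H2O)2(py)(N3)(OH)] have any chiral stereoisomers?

In a trigonal bipyramid the two axial positions differ from the three equatorial ones.
Placing the ligands in turn and identifying arrangements related by rotation or reflection leaves 7 distinct geometric isomers.
Of these, 3 lack any improper symmetry element and so occur as enantiomeric pairs, giving 7 + 3 = 10 stereoisomers in total.

yes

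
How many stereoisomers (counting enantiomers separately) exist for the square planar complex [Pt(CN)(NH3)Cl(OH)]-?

3

In a square planar complex each vertex has one trans partner and two cis neighbours.
Systematic placement gives 3 geometric isomers: (CN/NH3 trans, Cl/OH trans); (CN/OH trans, Cl/NH3 trans); (CN/Cl trans, NH3/OH trans).
Each arrangement has an internal mirror plane or centre of symmetry, so none is chiral.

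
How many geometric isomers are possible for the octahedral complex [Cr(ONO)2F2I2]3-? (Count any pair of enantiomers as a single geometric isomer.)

5

There are 5 geometric isomers: ONO trans, F trans, I trans; ONO cis, F trans, I cis; ONO trans, F cis, I cis; ONO cis, F cis, I cis (chiral); ONO cis, F cis, I trans.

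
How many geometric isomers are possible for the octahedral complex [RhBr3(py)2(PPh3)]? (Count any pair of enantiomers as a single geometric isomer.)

In an octahedral complex each vertex has one trans partner and four cis neighbours.
Systematic placement gives 3 geometric isomers: Br mer, py trans; Br mer, py cis; Br fac, py cis.

3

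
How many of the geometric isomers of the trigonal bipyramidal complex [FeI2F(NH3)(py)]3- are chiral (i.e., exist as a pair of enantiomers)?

3

Exhaustive case analysis gives 7 geometric isomers.
Of these, 3 lack any improper symmetry element and so occur as enantiomeric pairs, giving 7 + 3 = 10 stereoisomers in total.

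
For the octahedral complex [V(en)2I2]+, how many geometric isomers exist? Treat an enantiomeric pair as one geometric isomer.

2

An octahedron has six vertices in three trans pairs; every non-trans pair is cis.
Each en is bidentate and must span two cis positions.
Systematic placement gives 2 geometric isomers: I trans; I cis (chiral).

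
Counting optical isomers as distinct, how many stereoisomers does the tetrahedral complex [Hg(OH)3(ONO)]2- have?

Only one geometric arrangement is possible.

1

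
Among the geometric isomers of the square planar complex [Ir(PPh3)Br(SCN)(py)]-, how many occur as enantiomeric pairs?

0

In a square planar complex each vertex has one trans partner and two cis neighbours.
Working through the distinct placements yields 3 geometric isomers: (Br/SCN trans, PPh3/py trans); (Br/py trans, PPh3/SCN trans); (Br/PPh3 trans, SCN/py trans).
Each arrangement has an internal mirror plane or centre of symmetry, so none is chiral.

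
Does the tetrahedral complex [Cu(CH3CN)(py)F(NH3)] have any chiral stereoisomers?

yes

In a tetrahedral complex all four positions are equivalent and every pair of ligands is adjacent — there is no cis/trans distinction.
Only one geometric arrangement is possible; it has no improper symmetry element, so it exists as a pair of enantiomers (2 stereoisomers).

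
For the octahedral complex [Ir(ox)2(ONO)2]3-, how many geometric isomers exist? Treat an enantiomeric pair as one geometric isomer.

2

In an octahedral complex each vertex has one trans partner and four cis neighbours.
Each ox is bidentate and must span two cis positions.
Systematic placement gives 2 geometric isomers: ONO trans; ONO cis (chiral).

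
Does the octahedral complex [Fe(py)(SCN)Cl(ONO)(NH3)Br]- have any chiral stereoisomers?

yes

Systematic enumeration (placing each ligand type in turn and discarding arrangements equivalent by rotation or reflection) gives 15 geometric isomers.
Of these, 15 lack any improper symmetry element and so occur as enantiomeric pairs, giving 15 + 15 = 30 stereoisomers in total.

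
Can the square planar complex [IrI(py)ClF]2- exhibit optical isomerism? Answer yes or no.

A square has two trans pairs of vertices; adjacent vertices are cis.
Working through the distinct placements yields 3 geometric isomers: (Cl/I trans, F/py trans); (Cl/py trans, F/I trans); (Cl/F trans, I/py trans).
Each arrangement has an internal mirror plane or centre of symmetry, so none is chiral.

no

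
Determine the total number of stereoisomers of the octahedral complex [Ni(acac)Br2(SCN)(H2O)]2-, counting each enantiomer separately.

6

An octahedron has six vertices in three trans pairs; every non-trans pair is cis.
Each acac is bidentate and must span two cis positions.
The distinct arrangements are (4 in all): Br trans; Br cis (3 arrangements, 2 chiral).
Of these, 2 lack any improper symmetry element and so occur as enantiomeric pairs, giving 4 + 2 = 6 stereoisomers in total.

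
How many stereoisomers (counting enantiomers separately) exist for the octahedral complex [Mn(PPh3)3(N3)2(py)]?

An octahedron has six vertices in three trans pairs; every non-trans pair is cis.
Working through the distinct placements yields 3 geometric isomers: PPh3 mer, N3 trans; PPh3 fac, N3 cis; PPh3 mer, N3 cis.
Each arrangement has an internal mirror plane or centre of symmetry, so none is chiral.

3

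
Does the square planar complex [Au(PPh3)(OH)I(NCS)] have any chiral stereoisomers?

no

A square has two trans pairs of vertices; adjacent vertices are cis.
There are 3 geometric isomers: (I/OH trans, NCS/PPh3 trans); (I/PPh3 trans, NCS/OH trans); (I/NCS trans, OH/PPh3 trans).
Each arrangement has an internal mirror plane or centre of symmetry, so none is chiral.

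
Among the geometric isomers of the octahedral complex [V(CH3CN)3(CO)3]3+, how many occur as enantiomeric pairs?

The six octahedral sites form three mutually perpendicular trans pairs.
Working through the distinct placements yields 2 geometric isomers: CH3CN mer; CH3CN fac.
Each arrangement has an internal mirror plane or centre of symmetry, so none is chiral.

0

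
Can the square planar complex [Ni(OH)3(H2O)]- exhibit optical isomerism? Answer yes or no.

Only one geometric arrangement is possible.

no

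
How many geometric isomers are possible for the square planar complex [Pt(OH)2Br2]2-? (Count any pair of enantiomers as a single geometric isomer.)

A square has two trans pairs of vertices; adjacent vertices are cis.
The distinct arrangements are (2 in all): OH cis; OH trans.

2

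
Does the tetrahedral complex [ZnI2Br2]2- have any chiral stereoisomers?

In a tetrahedral complex all four positions are equivalent and every pair of ligands is adjacent — there is no cis/trans distinction.
Only one geometric arrangement is possible.

no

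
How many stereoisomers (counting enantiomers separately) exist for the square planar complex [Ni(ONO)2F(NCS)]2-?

The distinct arrangements are (2 in all): ONO cis; ONO trans.
Each arrangement has an internal mirror plane or centre of symmetry, so none is chiral.

2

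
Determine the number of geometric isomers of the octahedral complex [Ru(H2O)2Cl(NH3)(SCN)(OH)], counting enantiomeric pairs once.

9

In an octahedral complex each vertex has one trans partner and four cis neighbours.
Exhaustive case analysis gives 9 geometric isomers.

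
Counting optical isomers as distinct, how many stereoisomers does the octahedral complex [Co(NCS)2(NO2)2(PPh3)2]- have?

6

The six octahedral sites form three mutually perpendicular trans pairs.
Systematic placement gives 5 geometric isomers: NCS trans, NO2 trans, PPh3 trans; NCS trans, NO2 cis, PPh3 cis; NCS cis, NO2 cis, PPh3 trans; NCS cis, NO2 cis, PPh3 cis (chiral); NCS cis, NO2 trans, PPh3 cis.
One of these lacks any improper symmetry element and so occurs as an enantiomeric pair, giving 5 + 1 = 6 stereoisomers in total.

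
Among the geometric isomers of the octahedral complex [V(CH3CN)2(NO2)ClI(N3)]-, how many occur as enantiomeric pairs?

Exhaustive case analysis gives 9 geometric isomers.
Of these, 6 lack any improper symmetry element and so occur as enantiomeric pairs, giving 9 + 6 = 15 stereoisomers in total.

6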